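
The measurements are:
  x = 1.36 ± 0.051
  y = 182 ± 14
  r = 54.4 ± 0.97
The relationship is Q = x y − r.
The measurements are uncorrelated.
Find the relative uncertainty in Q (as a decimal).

Let p = x·y = 248. δp/p = √((1·δx/x)² + (1·δy/y)²) = √(0.00141 + 0.00592) = 0.0856, so δp = 21.2.
Q = p − r: δQ = √(δp² + δr²) = √(449 + 0.941) = 21.2
Q = 193, so δQ/Q = 21.2/193 = 0.110.

0.110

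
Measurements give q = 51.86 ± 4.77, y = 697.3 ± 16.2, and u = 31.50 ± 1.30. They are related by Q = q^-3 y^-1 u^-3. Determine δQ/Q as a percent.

30.3%

For a monomial Q ∝ q^-3, y^-1, u^-3, fractional errors add in quadrature:
  (-3·δq/q)² = (-3×0.0920)² = 0.0761;  (-1·δy/y)² = (-1×0.0232)² = 0.000540;  (-3·δu/u)² = (-3×0.0413)² = 0.0153
δQ/Q = √(0.0920) = 0.303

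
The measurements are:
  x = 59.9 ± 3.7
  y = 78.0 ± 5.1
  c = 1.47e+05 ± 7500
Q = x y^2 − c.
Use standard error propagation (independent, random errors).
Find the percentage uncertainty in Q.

Let p = x·y^2 = 3.64e+05. δp/p = √((1·δx/x)² + (2·δy/y)²) = √(0.00382 + 0.0171) = 0.145, so δp = 52700.
Q = p − c: δQ = √(δp² + δc²) = √(2.78e+09 + 5.62e+07) = 53200
Q = 2.17e+05, so δQ/Q = 53200/2.17e+05 = 0.245.

24.5%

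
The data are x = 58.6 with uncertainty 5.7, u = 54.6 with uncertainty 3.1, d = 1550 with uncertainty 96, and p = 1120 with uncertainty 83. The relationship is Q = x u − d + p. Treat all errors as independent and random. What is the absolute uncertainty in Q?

382

Let w = x·u = 3200. δw/w = √((1·δx/x)² + (1·δu/u)²) = √(0.00946 + 0.00322) = 0.113, so δw = 360.
Q = w − d + p: δQ = √(δw² + δd² + δp²) = √(1.3e+05 + 9220 + 6890) = 382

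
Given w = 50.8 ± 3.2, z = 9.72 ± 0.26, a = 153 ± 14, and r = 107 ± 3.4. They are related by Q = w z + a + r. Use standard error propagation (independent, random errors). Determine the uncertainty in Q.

36.7

Let p = w·z = 494. δp/p = √((1·δw/w)² + (1·δz/z)²) = √(0.00397 + 0.000716) = 0.0684, so δp = 33.8.
Q = p + a + r: δQ = √(δp² + δa² + δr²) = √(1140 + 196 + 11.6) = 36.7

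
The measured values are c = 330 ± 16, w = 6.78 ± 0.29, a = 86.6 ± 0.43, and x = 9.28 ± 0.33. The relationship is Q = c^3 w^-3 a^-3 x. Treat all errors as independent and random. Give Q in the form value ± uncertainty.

Each factor contributes (exponent × relative error)² to (δQ/Q)²:
  (3·δc/c)² = (3×0.0485)² = 0.0212;  (-3·δw/w)² = (-3×0.0428)² = 0.0165;  (-3·δa/a)² = (-3×0.00497)² = 0.000222;  (1·δx/x)² = (1×0.0356)² = 0.00126
δQ/Q = √(0.0391) = 0.198
Q = 1.65, so δQ = 0.198 × 1.65 = 0.326.

1.65 ± 0.326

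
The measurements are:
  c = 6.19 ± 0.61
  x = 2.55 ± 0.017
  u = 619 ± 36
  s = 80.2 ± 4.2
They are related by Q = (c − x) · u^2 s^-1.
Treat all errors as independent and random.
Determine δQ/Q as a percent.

Let w = c − x = 3.64. δw = √(δc² + δx²) = √(0.372 + 0.000289) = 0.610, so δw/w = 0.168.
Q is then a monomial in w, u, s:
δQ/Q = √((δw/w)² + (2·δu/u)² + (-1·δs/s)²) = √(0.0281 + 0.0135 + 0.00274) = 0.211

21.1%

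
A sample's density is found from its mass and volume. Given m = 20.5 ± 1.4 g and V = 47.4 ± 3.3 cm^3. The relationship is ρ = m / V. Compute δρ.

0.0422 g/cm^3

Since ρ is a product/quotient, work with relative uncertainties:
  (1·δm/m)² = (1×0.0683)² = 0.00466;  (-1·δV/V)² = (-1×0.0696)² = 0.00485
δρ/ρ = √(0.00951) = 0.0975
ρ = 0.432 g/cm^3, so δρ = 0.0975 × 0.432 = 0.0422 g/cm^3.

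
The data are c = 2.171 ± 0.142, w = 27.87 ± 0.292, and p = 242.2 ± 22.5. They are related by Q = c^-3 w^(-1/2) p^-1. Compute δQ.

1.66e-05

For a monomial Q ∝ c^-3, w^(-1/2), p^-1, fractional errors add in quadrature:
  (-3·δc/c)² = (-3×0.0654)² = 0.0385;  (−½·δw/w)² = (-0.5×0.0105)² = 2.74e-05;  (-1·δp/p)² = (-1×0.0929)² = 0.00863
δQ/Q = √(0.0472) = 0.217
Q = 7.643e-05, so δQ = 0.217 × 7.643e-05 = 1.66e-05.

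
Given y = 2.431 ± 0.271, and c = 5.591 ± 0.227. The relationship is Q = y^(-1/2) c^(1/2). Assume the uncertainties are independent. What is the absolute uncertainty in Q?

Since Q is a product/quotient, work with relative uncertainties:
  (−½·δy/y)² = (-0.5×0.111)² = 0.00311;  (½·δc/c)² = (0.5×0.0406)² = 0.000412
δQ/Q = √(0.00352) = 0.0593
Q = 1.517, so δQ = 0.0593 × 1.517 = 0.0900.

0.0900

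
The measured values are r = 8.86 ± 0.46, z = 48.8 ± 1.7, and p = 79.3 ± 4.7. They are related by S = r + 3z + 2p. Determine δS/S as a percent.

3.41%

For a sum/difference, combine absolute errors in quadrature:
  (δr)² = 0.212;  (3·δz)² = 26.0;  (2·δp)² = 88.4
δS = √(115) = 10.7
S = 314, so δS/S = 10.7/314 = 0.0341.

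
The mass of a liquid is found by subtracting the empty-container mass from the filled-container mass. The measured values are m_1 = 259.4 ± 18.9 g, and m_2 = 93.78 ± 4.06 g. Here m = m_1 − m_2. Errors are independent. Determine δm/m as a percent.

Sums and differences: (δm)² = Σ (cᵢ δxᵢ)².
  (δm_1)² = 357;  (δm_2)² = 16.5
δm = √(374) = 19.3 g
m = 165.6 g, so δm/m = 19.3/165.6 = 0.117.

11.7%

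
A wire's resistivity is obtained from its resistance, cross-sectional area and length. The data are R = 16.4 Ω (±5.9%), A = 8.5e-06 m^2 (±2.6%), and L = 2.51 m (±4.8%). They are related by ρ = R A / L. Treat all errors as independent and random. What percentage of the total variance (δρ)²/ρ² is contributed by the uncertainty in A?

10.5%

(δρ/ρ)² = (1·δR/R)² + (1·δA/A)² + (-1·δL/L)²
  R term: (1×0.0590)² = 0.00348
  A term: (1×0.0260)² = 0.000676
  L term: (-1×0.0480)² = 0.00230
Total = 0.00646. Share from A = 0.000676/0.00646 = 0.105.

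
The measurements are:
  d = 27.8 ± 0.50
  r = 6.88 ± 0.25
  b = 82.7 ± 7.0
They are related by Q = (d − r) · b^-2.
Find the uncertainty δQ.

Let u = d − r = 20.9. δu = √(δd² + δr²) = √(0.250 + 0.0625) = 0.559, so δu/u = 0.0267.
Q is then a monomial in u, b:
δQ/Q = √((δu/u)² + (-2·δb/b)²) = √(0.000714 + 0.0287) = 0.171
Q = 0.00306, so δQ = 0.171 × 0.00306 = 0.000524.

0.000524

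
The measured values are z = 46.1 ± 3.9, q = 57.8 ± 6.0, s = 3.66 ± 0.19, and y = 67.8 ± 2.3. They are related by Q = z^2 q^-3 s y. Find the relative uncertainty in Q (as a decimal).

0.360

Relative error in a monomial: (δQ/Q)² = Σ (nᵢ · δxᵢ/xᵢ)².
  (2·δz/z)² = (2×0.0846)² = 0.0286;  (-3·δq/q)² = (-3×0.104)² = 0.0970;  (1·δs/s)² = (1×0.0519)² = 0.00269;  (1·δy/y)² = (1×0.0339)² = 0.00115
δQ/Q = √(0.129) = 0.360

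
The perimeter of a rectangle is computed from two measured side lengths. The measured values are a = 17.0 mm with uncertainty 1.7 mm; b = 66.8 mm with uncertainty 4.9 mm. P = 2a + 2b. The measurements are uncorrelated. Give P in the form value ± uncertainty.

Absolute uncertainties add in quadrature for a linear combination:
  (2·δa)² = 11.6;  (2·δb)² = 96.0
δP = √(108) = 10.4 mm
P = 168 mm.

168 ± 10.4 mm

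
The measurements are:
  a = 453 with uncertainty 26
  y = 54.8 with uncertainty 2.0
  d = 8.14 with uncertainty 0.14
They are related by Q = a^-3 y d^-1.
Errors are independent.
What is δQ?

1.28e-08

Each factor contributes (exponent × relative error)² to (δQ/Q)²:
  (-3·δa/a)² = (-3×0.0574)² = 0.0296;  (1·δy/y)² = (1×0.0365)² = 0.00133;  (-1·δd/d)² = (-1×0.0172)² = 0.000296
δQ/Q = √(0.0313) = 0.177
Q = 7.24e-08, so δQ = 0.177 × 7.24e-08 = 1.28e-08.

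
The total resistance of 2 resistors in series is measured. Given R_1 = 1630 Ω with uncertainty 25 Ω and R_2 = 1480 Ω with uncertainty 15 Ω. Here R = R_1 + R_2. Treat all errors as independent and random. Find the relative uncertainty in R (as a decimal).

Absolute uncertainties add in quadrature for a linear combination:
  (δR_1)² = 625;  (δR_2)² = 225
δR = √(850) = 29.2 Ω
R = 3110 Ω, so δR/R = 29.2/3110 = 0.00937.

0.00937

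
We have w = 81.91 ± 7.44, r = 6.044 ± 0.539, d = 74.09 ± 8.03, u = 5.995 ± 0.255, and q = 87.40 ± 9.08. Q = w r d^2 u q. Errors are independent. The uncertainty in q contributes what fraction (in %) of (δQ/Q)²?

(δQ/Q)² = (1·δw/w)² + (1·δr/r)² + (2·δd/d)² + (1·δu/u)² + (1·δq/q)²
  w term: (1×0.0908)² = 0.00825
  r term: (1×0.0892)² = 0.00795
  d term: (2×0.108)² = 0.0470
  u term: (1×0.0425)² = 0.00181
  q term: (1×0.104)² = 0.0108
Total = 0.0758. Share from q = 0.0108/0.0758 = 0.142.

14.2%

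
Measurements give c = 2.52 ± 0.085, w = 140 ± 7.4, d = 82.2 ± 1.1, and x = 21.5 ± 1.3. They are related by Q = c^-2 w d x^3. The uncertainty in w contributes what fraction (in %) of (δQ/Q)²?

6.91%

(δQ/Q)² = (-2·δc/c)² + (1·δw/w)² + (1·δd/d)² + (3·δx/x)²
  c term: (-2×0.0337)² = 0.00455
  w term: (1×0.0529)² = 0.00279
  d term: (1×0.0134)² = 0.000179
  x term: (3×0.0605)² = 0.0329
Total = 0.0404. Share from w = 0.00279/0.0404 = 0.0691.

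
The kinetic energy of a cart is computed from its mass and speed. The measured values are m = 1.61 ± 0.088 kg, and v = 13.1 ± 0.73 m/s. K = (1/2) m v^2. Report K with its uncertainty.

K is a product of powers, so relative uncertainties combine in quadrature:
  (1·δm/m)² = (1×0.0547)² = 0.00299;  (2·δv/v)² = (2×0.0557)² = 0.0124
δK/K = √(0.0154) = 0.124
K = 138 J, so δK = 0.124 × 138 = 17.1 J.

138 ± 17.1 J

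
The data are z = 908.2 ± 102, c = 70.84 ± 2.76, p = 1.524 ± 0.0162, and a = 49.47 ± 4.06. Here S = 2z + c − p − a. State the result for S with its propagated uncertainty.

1836 ± 204

Sums and differences: (δS)² = Σ (cᵢ δxᵢ)².
  (2·δz)² = 41600;  (δc)² = 7.62;  (δp)² = 0.000262;  (δa)² = 16.5
δS = √(41600) = 204
S = 1836.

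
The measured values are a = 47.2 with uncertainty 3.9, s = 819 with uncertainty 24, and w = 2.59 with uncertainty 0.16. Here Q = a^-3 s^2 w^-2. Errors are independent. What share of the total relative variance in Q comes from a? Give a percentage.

76.7%

(δQ/Q)² = (-3·δa/a)² + (2·δs/s)² + (-2·δw/w)²
  a term: (-3×0.0826)² = 0.0614
  s term: (2×0.0293)² = 0.00343
  w term: (-2×0.0618)² = 0.0153
Total = 0.0801. Share from a = 0.0614/0.0801 = 0.767.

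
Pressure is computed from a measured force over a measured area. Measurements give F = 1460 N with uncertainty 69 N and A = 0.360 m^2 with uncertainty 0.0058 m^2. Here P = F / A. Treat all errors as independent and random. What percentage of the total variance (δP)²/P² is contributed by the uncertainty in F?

89.6%

(δP/P)² = (1·δF/F)² + (-1·δA/A)²
  F term: (1×0.0473)² = 0.00223
  A term: (-1×0.0161)² = 0.000260
Total = 0.00249. Share from F = 0.00223/0.00249 = 0.896.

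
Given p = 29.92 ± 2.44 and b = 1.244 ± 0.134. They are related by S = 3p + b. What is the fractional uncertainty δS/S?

Absolute uncertainties add in quadrature for a linear combination:
  (3·δp)² = 53.6;  (δb)² = 0.0180
δS = √(53.6) = 7.32
S = 91.00, so δS/S = 7.32/91.00 = 0.0804.

0.0804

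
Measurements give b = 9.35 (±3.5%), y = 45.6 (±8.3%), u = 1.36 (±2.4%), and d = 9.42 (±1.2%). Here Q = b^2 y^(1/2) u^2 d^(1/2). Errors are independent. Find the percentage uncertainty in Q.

Relative error in a monomial: (δQ/Q)² = Σ (nᵢ · δxᵢ/xᵢ)².
  (2·δb/b)² = (2×0.0350)² = 0.00490;  (½·δy/y)² = (0.5×0.0830)² = 0.00172;  (2·δu/u)² = (2×0.0240)² = 0.00230;  (½·δd/d)² = (0.5×0.0120)² = 3.6e-05
δQ/Q = √(0.00896) = 0.0947

9.47%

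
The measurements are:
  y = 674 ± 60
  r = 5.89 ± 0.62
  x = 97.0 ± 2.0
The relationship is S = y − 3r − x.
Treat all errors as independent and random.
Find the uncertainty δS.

60.1

Sums and differences: (δS)² = Σ (cᵢ δxᵢ)².
  (δy)² = 3600;  (3·δr)² = 3.46;  (δx)² = 4.00
δS = √(3610) = 60.1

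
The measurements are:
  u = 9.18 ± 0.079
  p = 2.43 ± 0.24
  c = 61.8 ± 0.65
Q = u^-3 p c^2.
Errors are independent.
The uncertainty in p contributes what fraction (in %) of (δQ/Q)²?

89.8%

(δQ/Q)² = (-3·δu/u)² + (1·δp/p)² + (2·δc/c)²
  u term: (-3×0.00861)² = 0.000667
  p term: (1×0.0988)² = 0.00975
  c term: (2×0.0105)² = 0.000442
Total = 0.0109. Share from p = 0.00975/0.0109 = 0.898.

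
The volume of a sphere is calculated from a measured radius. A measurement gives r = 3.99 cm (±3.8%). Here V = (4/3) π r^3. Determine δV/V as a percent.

V ∝ r^3, so δV/V = |3| · δr/r = 3 × 0.0380 = 0.114.

11.4%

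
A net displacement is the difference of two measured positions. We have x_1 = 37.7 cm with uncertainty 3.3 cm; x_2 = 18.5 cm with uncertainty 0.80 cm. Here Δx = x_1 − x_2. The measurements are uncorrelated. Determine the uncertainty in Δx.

3.40 cm

Δx is a linear combination, so absolute uncertainties add in quadrature:
  (δx_1)² = 10.9;  (δx_2)² = 0.640
δΔx = √(11.5) = 3.40 cm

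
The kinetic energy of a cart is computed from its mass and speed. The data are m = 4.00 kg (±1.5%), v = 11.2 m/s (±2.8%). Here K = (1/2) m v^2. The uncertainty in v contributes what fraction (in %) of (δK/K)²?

(δK/K)² = (1·δm/m)² + (2·δv/v)²
  m term: (1×0.0150)² = 0.000225
  v term: (2×0.0280)² = 0.00314
Total = 0.00336. Share from v = 0.00314/0.00336 = 0.933.

93.3%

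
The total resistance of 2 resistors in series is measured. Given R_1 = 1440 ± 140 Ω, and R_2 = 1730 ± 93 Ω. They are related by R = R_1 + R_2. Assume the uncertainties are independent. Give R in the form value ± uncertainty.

3170 ± 168 Ω

Each term contributes (cᵢ δxᵢ)² to (δR)²:
  (δR_1)² = 19600;  (δR_2)² = 8650
δR = √(28200) = 168 Ω
R = 3170 Ω.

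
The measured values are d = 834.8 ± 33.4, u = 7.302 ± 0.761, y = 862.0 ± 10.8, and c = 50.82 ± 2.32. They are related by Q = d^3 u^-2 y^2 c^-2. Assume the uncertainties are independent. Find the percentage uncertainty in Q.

Since Q is a product/quotient, work with relative uncertainties:
  (3·δd/d)² = (3×0.0400)² = 0.0144;  (-2·δu/u)² = (-2×0.104)² = 0.0434;  (2·δy/y)² = (2×0.0125)² = 0.000628;  (-2·δc/c)² = (-2×0.0457)² = 0.00834
δQ/Q = √(0.0668) = 0.258

25.8%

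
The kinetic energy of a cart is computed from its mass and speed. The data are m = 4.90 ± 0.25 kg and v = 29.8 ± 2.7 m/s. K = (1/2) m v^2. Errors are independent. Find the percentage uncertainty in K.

Products/powers → add relative errors in quadrature, weighted by exponent:
  (1·δm/m)² = (1×0.0510)² = 0.00260;  (2·δv/v)² = (2×0.0906)² = 0.0328
δK/K = √(0.0354) = 0.188

18.8%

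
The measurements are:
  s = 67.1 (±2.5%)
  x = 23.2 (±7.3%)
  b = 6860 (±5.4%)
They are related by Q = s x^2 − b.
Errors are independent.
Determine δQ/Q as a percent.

Let p = s·x^2 = 36100. δp/p = √((1·δs/s)² + (2·δx/x)²) = √(0.000625 + 0.0213) = 0.148, so δp = 5350.
Q = p − b: δQ = √(δp² + δb²) = √(2.86e+07 + 1.37e+05) = 5360
Q = 29300, so δQ/Q = 5360/29300 = 0.183.

18.3%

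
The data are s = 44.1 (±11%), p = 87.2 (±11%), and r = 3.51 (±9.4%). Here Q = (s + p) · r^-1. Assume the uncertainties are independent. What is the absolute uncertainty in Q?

4.66

Let u = s + p = 131. δu = √(δs² + δp²) = √(23.5 + 92.0) = 10.7, so δu/u = 0.0819.
Q is then a monomial in u, r:
δQ/Q = √((δu/u)² + (-1·δr/r)²) = √(0.00670 + 0.00884) = 0.125
Q = 37.4, so δQ = 0.125 × 37.4 = 4.66.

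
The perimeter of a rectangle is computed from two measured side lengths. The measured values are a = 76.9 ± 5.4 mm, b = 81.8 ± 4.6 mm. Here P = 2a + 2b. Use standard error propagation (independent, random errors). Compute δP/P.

For a sum/difference, combine absolute errors in quadrature:
  (2·δa)² = 117;  (2·δb)² = 84.6
δP = √(201) = 14.2 mm
P = 317 mm, so δP/P = 14.2/317 = 0.0447.

0.0447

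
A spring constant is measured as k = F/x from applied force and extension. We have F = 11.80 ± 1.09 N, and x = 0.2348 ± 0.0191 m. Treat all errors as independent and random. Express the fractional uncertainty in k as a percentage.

k is a product of powers, so relative uncertainties combine in quadrature:
  (1·δF/F)² = (1×0.0924)² = 0.00853;  (-1·δx/x)² = (-1×0.0813)² = 0.00662
δk/k = √(0.0151) = 0.123

12.3%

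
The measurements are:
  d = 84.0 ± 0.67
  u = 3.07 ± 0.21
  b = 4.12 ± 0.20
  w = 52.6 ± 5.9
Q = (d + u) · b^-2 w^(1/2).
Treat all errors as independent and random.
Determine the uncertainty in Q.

4.18

Let h = d + u = 87.1. δh = √(δd² + δu²) = √(0.449 + 0.0441) = 0.702, so δh/h = 0.00806.
Q is then a monomial in h, b, w:
δQ/Q = √((δh/h)² + (-2·δb/b)² + (½·δw/w)²) = √(6.5e-05 + 0.00943 + 0.00315) = 0.112
Q = 37.2, so δQ = 0.112 × 37.2 = 4.18.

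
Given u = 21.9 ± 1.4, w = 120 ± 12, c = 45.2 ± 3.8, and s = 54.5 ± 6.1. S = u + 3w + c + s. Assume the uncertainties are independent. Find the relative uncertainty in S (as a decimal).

0.0763

For a sum/difference, combine absolute errors in quadrature:
  (δu)² = 1.96;  (3·δw)² = 1300;  (δc)² = 14.4;  (δs)² = 37.2
δS = √(1350) = 36.7
S = 482, so δS/S = 36.7/482 = 0.0763.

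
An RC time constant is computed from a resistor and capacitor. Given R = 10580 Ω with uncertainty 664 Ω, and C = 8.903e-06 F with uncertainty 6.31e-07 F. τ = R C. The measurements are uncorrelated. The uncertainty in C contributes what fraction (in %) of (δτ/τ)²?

56.1%

(δτ/τ)² = (1·δR/R)² + (1·δC/C)²
  R term: (1×0.0628)² = 0.00394
  C term: (1×0.0709)² = 0.00502
Total = 0.00896. Share from C = 0.00502/0.00896 = 0.561.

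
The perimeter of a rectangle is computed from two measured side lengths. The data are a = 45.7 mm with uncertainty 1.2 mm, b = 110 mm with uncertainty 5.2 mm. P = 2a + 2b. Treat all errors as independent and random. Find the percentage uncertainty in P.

Sums and differences: (δP)² = Σ (cᵢ δxᵢ)².
  (2·δa)² = 5.76;  (2·δb)² = 108
δP = √(114) = 10.7 mm
P = 311 mm, so δP/P = 10.7/311 = 0.0343.

3.43%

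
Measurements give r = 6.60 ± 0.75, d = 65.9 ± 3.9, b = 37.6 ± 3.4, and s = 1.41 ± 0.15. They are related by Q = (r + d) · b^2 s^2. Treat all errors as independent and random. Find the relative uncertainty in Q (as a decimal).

0.285

Let u = r + d = 72.5. δu = √(δr² + δd²) = √(0.562 + 15.2) = 3.97, so δu/u = 0.0548.
Q is then a monomial in u, b, s:
δQ/Q = √((δu/u)² + (2·δb/b)² + (2·δs/s)²) = √(0.00300 + 0.0327 + 0.0453) = 0.285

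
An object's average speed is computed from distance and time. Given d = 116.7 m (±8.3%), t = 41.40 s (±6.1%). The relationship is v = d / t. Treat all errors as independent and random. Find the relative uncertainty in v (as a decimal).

Since v is a product/quotient, work with relative uncertainties:
  (1·δd/d)² = (1×0.0830)² = 0.00689;  (-1·δt/t)² = (-1×0.0610)² = 0.00372
δv/v = √(0.0106) = 0.103

0.103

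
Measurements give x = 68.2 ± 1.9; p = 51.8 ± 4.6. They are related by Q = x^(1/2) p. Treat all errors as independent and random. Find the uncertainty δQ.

38.5

Products/powers → add relative errors in quadrature, weighted by exponent:
  (½·δx/x)² = (0.5×0.0279)² = 0.000194;  (1·δp/p)² = (1×0.0888)² = 0.00789
δQ/Q = √(0.00808) = 0.0899
Q = 428, so δQ = 0.0899 × 428 = 38.5.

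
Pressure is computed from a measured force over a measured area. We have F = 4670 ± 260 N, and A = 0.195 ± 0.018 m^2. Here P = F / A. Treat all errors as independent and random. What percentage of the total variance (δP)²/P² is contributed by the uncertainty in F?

26.7%

(δP/P)² = (1·δF/F)² + (-1·δA/A)²
  F term: (1×0.0557)² = 0.00310
  A term: (-1×0.0923)² = 0.00852
Total = 0.0116. Share from F = 0.00310/0.0116 = 0.267.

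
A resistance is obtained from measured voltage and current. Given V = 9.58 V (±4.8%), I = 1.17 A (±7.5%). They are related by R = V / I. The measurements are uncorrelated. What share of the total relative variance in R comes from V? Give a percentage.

29.1%

(δR/R)² = (1·δV/V)² + (-1·δI/I)²
  V term: (1×0.0480)² = 0.00230
  I term: (-1×0.0750)² = 0.00562
Total = 0.00793. Share from V = 0.00230/0.00793 = 0.291.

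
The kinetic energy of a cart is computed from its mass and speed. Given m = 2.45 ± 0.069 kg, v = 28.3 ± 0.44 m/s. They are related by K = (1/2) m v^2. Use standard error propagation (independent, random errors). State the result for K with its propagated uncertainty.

981 ± 41.2 J

For a monomial K ∝ m, v^2, fractional errors add in quadrature:
  (1·δm/m)² = (1×0.0282)² = 0.000793;  (2·δv/v)² = (2×0.0155)² = 0.000967
δK/K = √(0.00176) = 0.0420
K = 981 J, so δK = 0.0420 × 981 = 41.2 J.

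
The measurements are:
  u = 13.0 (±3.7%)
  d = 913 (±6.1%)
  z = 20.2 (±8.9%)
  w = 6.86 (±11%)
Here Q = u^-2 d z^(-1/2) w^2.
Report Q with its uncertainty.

56.6 ± 13.8

For a monomial Q ∝ u^-2, d, z^(-1/2), w^2, fractional errors add in quadrature:
  (-2·δu/u)² = (-2×0.0370)² = 0.00548;  (1·δd/d)² = (1×0.0610)² = 0.00372;  (−½·δz/z)² = (-0.5×0.0890)² = 0.00198;  (2·δw/w)² = (2×0.110)² = 0.0484
δQ/Q = √(0.0596) = 0.244
Q = 56.6, so δQ = 0.244 × 56.6 = 13.8.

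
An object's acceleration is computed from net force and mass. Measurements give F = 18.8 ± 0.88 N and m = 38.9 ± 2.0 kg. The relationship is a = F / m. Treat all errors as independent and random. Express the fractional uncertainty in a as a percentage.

6.95%

a is a product of powers, so relative uncertainties combine in quadrature:
  (1·δF/F)² = (1×0.0468)² = 0.00219;  (-1·δm/m)² = (-1×0.0514)² = 0.00264
δa/a = √(0.00483) = 0.0695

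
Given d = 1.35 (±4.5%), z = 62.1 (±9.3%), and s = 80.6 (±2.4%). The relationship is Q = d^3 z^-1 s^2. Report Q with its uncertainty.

Products/powers → add relative errors in quadrature, weighted by exponent:
  (3·δd/d)² = (3×0.0450)² = 0.0182;  (-1·δz/z)² = (-1×0.0930)² = 0.00865;  (2·δs/s)² = (2×0.0240)² = 0.00230
δQ/Q = √(0.0292) = 0.171
Q = 257, so δQ = 0.171 × 257 = 44.0.

257 ± 44.0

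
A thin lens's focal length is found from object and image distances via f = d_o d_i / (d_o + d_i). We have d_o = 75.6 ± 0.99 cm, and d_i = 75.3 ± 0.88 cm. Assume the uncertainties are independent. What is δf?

∂f/∂d_o = (d_i/(d_o+d_i))² = 0.249;  ∂f/∂d_i = (d_o/(d_o+d_i))² = 0.251
δf = √((∂f/∂d_o · δd_o)² + (∂f/∂d_i · δd_i)²) = √(0.0608 + 0.0488) = 0.331 cm

0.331 cm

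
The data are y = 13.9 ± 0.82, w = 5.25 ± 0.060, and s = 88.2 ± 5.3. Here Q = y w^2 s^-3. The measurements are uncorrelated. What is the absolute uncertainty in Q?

0.000107

Relative error in a monomial: (δQ/Q)² = Σ (nᵢ · δxᵢ/xᵢ)².
  (1·δy/y)² = (1×0.0590)² = 0.00348;  (2·δw/w)² = (2×0.0114)² = 0.000522;  (-3·δs/s)² = (-3×0.0601)² = 0.0325
δQ/Q = √(0.0365) = 0.191
Q = 0.000558, so δQ = 0.191 × 0.000558 = 0.000107.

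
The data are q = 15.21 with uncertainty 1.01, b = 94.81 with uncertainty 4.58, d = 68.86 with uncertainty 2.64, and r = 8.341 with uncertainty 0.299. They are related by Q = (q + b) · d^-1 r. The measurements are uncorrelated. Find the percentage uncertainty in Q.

6.76%

Let u = q + b = 110.0. δu = √(δq² + δb²) = √(1.02 + 21.0) = 4.69, so δu/u = 0.0426.
Q is then a monomial in u, d, r:
δQ/Q = √((δu/u)² + (-1·δd/d)² + (1·δr/r)²) = √(0.00182 + 0.00147 + 0.00129) = 0.0676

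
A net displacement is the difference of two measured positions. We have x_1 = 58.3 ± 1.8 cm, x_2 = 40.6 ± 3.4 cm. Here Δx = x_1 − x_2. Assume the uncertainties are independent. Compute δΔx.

3.85 cm

Absolute uncertainties add in quadrature for a linear combination:
  (δx_1)² = 3.24;  (δx_2)² = 11.6
δΔx = √(14.8) = 3.85 cm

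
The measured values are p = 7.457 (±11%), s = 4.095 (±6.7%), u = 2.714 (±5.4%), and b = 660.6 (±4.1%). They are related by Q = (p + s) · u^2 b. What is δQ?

7740

Let w = p + s = 11.55. δw = √(δp² + δs²) = √(0.673 + 0.0753) = 0.865, so δw/w = 0.0749.
Q is then a monomial in w, u, b:
δQ/Q = √((δw/w)² + (2·δu/u)² + (1·δb/b)²) = √(0.00561 + 0.0117 + 0.00168) = 0.138
Q = 56210, so δQ = 0.138 × 56210 = 7740.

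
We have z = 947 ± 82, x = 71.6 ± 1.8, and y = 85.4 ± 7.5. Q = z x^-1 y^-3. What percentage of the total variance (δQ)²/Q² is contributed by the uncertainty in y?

(δQ/Q)² = (1·δz/z)² + (-1·δx/x)² + (-3·δy/y)²
  z term: (1×0.0866)² = 0.00750
  x term: (-1×0.0251)² = 0.000632
  y term: (-3×0.0878)² = 0.0694
Total = 0.0775. Share from y = 0.0694/0.0775 = 0.895.

89.5%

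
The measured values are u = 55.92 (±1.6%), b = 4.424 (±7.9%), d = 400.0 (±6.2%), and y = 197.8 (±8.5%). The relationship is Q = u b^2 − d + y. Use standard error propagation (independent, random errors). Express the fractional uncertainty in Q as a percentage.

19.8%

Let p = u·b^2 = 1094. δp/p = √((1·δu/u)² + (2·δb/b)²) = √(0.000256 + 0.0250) = 0.159, so δp = 174.
Q = p − d + y: δQ = √(δp² + δd² + δy²) = √(30200 + 615 + 283) = 176
Q = 892.3, so δQ/Q = 176/892.3 = 0.198.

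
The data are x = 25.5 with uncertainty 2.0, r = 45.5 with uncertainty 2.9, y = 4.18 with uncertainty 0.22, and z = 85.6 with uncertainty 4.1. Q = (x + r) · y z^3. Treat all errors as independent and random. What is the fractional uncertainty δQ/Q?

Let u = x + r = 71.0. δu = √(δx² + δr²) = √(4.00 + 8.41) = 3.52, so δu/u = 0.0496.
Q is then a monomial in u, y, z:
δQ/Q = √((δu/u)² + (1·δy/y)² + (3·δz/z)²) = √(0.00246 + 0.00277 + 0.0206) = 0.161

0.161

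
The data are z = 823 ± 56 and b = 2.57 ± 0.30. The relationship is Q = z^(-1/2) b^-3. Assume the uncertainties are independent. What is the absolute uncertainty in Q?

For a monomial Q ∝ z^(-1/2), b^-3, fractional errors add in quadrature:
  (−½·δz/z)² = (-0.5×0.0680)² = 0.00116;  (-3·δb/b)² = (-3×0.117)² = 0.123
δQ/Q = √(0.124) = 0.352
Q = 0.00205, so δQ = 0.352 × 0.00205 = 0.000723.

0.000723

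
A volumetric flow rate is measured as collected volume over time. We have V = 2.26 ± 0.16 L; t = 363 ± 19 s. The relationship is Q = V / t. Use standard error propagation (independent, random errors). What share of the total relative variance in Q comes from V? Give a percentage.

64.7%

(δQ/Q)² = (1·δV/V)² + (-1·δt/t)²
  V term: (1×0.0708)² = 0.00501
  t term: (-1×0.0523)² = 0.00274
Total = 0.00775. Share from V = 0.00501/0.00775 = 0.647.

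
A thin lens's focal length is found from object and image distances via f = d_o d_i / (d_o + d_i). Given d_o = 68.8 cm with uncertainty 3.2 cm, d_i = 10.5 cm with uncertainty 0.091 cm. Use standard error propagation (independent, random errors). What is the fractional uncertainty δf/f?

0.00972

∂f/∂d_o = (d_i/(d_o+d_i))² = 0.0175;  ∂f/∂d_i = (d_o/(d_o+d_i))² = 0.753
δf = √((∂f/∂d_o · δd_o)² + (∂f/∂d_i · δd_i)²) = √(0.00315 + 0.00469) = 0.0885 cm
f = 9.11 cm, so δf/f = 0.0885/9.11 = 0.00972.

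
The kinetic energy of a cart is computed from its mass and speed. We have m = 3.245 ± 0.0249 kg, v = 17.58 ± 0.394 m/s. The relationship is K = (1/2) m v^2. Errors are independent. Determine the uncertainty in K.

22.8 J

K is a product of powers, so relative uncertainties combine in quadrature:
  (1·δm/m)² = (1×0.00767)² = 5.89e-05;  (2·δv/v)² = (2×0.0224)² = 0.00201
δK/K = √(0.00207) = 0.0455
K = 501.4 J, so δK = 0.0455 × 501.4 = 22.8 J.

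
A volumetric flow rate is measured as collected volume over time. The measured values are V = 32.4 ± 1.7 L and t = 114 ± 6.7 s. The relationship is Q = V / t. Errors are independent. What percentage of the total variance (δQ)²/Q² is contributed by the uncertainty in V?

(δQ/Q)² = (1·δV/V)² + (-1·δt/t)²
  V term: (1×0.0525)² = 0.00275
  t term: (-1×0.0588)² = 0.00345
Total = 0.00621. Share from V = 0.00275/0.00621 = 0.444.

44.4%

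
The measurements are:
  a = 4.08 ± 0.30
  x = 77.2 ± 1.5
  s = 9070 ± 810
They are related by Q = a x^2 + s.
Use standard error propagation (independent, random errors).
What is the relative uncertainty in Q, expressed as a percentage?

6.53%

Let p = a·x^2 = 24300. δp/p = √((1·δa/a)² + (2·δx/x)²) = √(0.00541 + 0.00151) = 0.0832, so δp = 2020.
Q = p + s: δQ = √(δp² + δs²) = √(4.09e+06 + 6.56e+05) = 2180
Q = 33400, so δQ/Q = 2180/33400 = 0.0653.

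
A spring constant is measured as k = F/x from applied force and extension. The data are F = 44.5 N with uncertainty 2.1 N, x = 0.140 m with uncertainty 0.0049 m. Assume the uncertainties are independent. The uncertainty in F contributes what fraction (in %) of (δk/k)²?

64.5%

(δk/k)² = (1·δF/F)² + (-1·δx/x)²
  F term: (1×0.0472)² = 0.00223
  x term: (-1×0.0350)² = 0.00122
Total = 0.00345. Share from F = 0.00223/0.00345 = 0.645.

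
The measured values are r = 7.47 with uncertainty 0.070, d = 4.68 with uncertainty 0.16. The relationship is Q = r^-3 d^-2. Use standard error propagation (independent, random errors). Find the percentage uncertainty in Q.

7.39%

Since Q is a product/quotient, work with relative uncertainties:
  (-3·δr/r)² = (-3×0.00937)² = 0.000790;  (-2·δd/d)² = (-2×0.0342)² = 0.00468
δQ/Q = √(0.00547) = 0.0739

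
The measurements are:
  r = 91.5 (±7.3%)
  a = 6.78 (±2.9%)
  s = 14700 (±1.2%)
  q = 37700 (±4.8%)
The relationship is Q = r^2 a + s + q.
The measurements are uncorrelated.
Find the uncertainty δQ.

8640

Let p = r^2·a = 56800. δp/p = √((2·δr/r)² + (1·δa/a)²) = √(0.0213 + 0.000841) = 0.149, so δp = 8450.
Q = p + s + q: δQ = √(δp² + δs² + δq²) = √(7.14e+07 + 31100 + 3.27e+06) = 8640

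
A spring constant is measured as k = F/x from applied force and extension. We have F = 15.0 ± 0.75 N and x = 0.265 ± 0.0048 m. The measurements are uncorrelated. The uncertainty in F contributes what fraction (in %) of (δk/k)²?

(δk/k)² = (1·δF/F)² + (-1·δx/x)²
  F term: (1×0.0500)² = 0.00250
  x term: (-1×0.0181)² = 0.000328
Total = 0.00283. Share from F = 0.00250/0.00283 = 0.884.

88.4%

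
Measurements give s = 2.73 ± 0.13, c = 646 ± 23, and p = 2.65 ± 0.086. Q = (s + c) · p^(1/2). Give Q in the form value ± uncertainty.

1060 ± 41.2

Let u = s + c = 649. δu = √(δs² + δc²) = √(0.0169 + 529) = 23.0, so δu/u = 0.0355.
Q is then a monomial in u, p:
δQ/Q = √((δu/u)² + (½·δp/p)²) = √(0.00126 + 0.000263) = 0.0390
Q = 1060, so δQ = 0.0390 × 1060 = 41.2.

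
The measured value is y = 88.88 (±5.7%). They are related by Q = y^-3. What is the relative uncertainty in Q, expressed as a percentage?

17.1%

Q ∝ y^-3, so δQ/Q = |-3| · δy/y = 3 × 0.0570 = 0.171.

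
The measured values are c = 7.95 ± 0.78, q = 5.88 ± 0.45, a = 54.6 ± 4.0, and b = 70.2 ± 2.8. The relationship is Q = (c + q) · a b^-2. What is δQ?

0.0194

Let u = c + q = 13.8. δu = √(δc² + δq²) = √(0.608 + 0.203) = 0.900, so δu/u = 0.0651.
Q is then a monomial in u, a, b:
δQ/Q = √((δu/u)² + (1·δa/a)² + (-2·δb/b)²) = √(0.00424 + 0.00537 + 0.00636) = 0.126
Q = 0.153, so δQ = 0.126 × 0.153 = 0.0194.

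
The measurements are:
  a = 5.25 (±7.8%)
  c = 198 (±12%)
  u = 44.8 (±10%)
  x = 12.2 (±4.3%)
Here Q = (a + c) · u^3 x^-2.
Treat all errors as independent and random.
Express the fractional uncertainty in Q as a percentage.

Let w = a + c = 203. δw = √(δa² + δc²) = √(0.168 + 565) = 23.8, so δw/w = 0.117.
Q is then a monomial in w, u, x:
δQ/Q = √((δw/w)² + (3·δu/u)² + (-2·δx/x)²) = √(0.0137 + 0.0900 + 0.00740) = 0.333

33.3%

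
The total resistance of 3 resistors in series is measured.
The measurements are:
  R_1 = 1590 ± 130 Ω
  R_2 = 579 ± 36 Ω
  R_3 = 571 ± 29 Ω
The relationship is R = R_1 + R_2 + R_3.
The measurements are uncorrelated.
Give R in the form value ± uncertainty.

2740 ± 138 Ω

Absolute uncertainties add in quadrature for a linear combination:
  (δR_1)² = 16900;  (δR_2)² = 1300;  (δR_3)² = 841
δR = √(19000) = 138 Ω
R = 2740 Ω.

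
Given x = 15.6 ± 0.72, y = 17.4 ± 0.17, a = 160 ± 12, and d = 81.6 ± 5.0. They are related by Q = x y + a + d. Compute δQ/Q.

0.0356

Let p = x·y = 271. δp/p = √((1·δx/x)² + (1·δy/y)²) = √(0.00213 + 9.55e-05) = 0.0472, so δp = 12.8.
Q = p + a + d: δQ = √(δp² + δa² + δd²) = √(164 + 144 + 25.0) = 18.2
Q = 513, so δQ/Q = 18.2/513 = 0.0356.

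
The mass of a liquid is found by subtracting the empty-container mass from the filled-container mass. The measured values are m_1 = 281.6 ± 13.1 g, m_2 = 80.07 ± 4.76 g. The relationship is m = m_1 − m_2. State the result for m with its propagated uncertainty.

201.5 ± 13.9 g

Sums and differences: (δm)² = Σ (cᵢ δxᵢ)².
  (δm_1)² = 172;  (δm_2)² = 22.7
δm = √(194) = 13.9 g
m = 201.5 g.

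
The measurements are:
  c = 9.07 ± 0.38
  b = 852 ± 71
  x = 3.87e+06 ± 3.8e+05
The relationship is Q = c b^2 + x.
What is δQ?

Let p = c·b^2 = 6.58e+06. δp/p = √((1·δc/c)² + (2·δb/b)²) = √(0.00176 + 0.0278) = 0.172, so δp = 1.13e+06.
Q = p + x: δQ = √(δp² + δx²) = √(1.28e+12 + 1.44e+11) = 1.19e+06

1.19e+06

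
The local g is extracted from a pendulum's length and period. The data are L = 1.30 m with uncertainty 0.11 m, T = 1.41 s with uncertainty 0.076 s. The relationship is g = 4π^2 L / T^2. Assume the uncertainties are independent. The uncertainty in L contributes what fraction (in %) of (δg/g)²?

38.1%

(δg/g)² = (1·δL/L)² + (-2·δT/T)²
  L term: (1×0.0846)² = 0.00716
  T term: (-2×0.0539)² = 0.0116
Total = 0.0188. Share from L = 0.00716/0.0188 = 0.381.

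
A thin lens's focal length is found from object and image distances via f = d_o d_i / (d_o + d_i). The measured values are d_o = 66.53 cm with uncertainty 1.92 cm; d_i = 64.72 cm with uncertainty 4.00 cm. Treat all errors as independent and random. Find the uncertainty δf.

1.13 cm

∂f/∂d_o = (d_i/(d_o+d_i))² = 0.243;  ∂f/∂d_i = (d_o/(d_o+d_i))² = 0.257
δf = √((∂f/∂d_o · δd_o)² + (∂f/∂d_i · δd_i)²) = √(0.218 + 1.06) = 1.13 cm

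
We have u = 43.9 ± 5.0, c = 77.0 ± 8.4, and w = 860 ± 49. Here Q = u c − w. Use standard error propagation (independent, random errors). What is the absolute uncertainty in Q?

535

Let p = u·c = 3380. δp/p = √((1·δu/u)² + (1·δc/c)²) = √(0.0130 + 0.0119) = 0.158, so δp = 533.
Q = p − w: δQ = √(δp² + δw²) = √(2.84e+05 + 2400) = 535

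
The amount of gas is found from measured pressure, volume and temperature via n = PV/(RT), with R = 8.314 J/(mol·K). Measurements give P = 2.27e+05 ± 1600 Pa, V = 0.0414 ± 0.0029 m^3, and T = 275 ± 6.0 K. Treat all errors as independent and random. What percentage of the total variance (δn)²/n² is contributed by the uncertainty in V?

90.3%

(δn/n)² = (1·δP/P)² + (1·δV/V)² + (-1·δT/T)²
  P term: (1×0.00705)² = 4.97e-05
  V term: (1×0.0700)² = 0.00491
  T term: (-1×0.0218)² = 0.000476
Total = 0.00543. Share from V = 0.00491/0.00543 = 0.903.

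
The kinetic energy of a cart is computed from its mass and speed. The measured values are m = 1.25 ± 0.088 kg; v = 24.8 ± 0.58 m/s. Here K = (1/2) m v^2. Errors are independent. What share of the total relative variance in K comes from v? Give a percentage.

30.6%

(δK/K)² = (1·δm/m)² + (2·δv/v)²
  m term: (1×0.0704)² = 0.00496
  v term: (2×0.0234)² = 0.00219
Total = 0.00714. Share from v = 0.00219/0.00714 = 0.306.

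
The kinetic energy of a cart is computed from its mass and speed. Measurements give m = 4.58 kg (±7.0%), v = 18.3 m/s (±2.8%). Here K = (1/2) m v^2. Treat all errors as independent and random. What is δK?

68.7 J

Each factor contributes (exponent × relative error)² to (δK/K)²:
  (1·δm/m)² = (1×0.0700)² = 0.00490;  (2·δv/v)² = (2×0.0280)² = 0.00314
δK/K = √(0.00804) = 0.0896
K = 767 J, so δK = 0.0896 × 767 = 68.7 J.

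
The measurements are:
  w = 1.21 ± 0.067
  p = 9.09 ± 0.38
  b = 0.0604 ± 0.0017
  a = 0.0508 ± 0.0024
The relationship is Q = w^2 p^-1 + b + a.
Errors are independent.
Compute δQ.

Let h = w^2·p^-1 = 0.161. δh/h = √((2·δw/w)² + (-1·δp/p)²) = √(0.0123 + 0.00175) = 0.118, so δh = 0.0191.
Q = h + b + a: δQ = √(δh² + δb² + δa²) = √(0.000364 + 2.89e-06 + 5.76e-06) = 0.0193

0.0193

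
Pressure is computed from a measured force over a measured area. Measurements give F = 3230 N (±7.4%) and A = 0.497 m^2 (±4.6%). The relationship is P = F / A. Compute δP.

Since P is a product/quotient, work with relative uncertainties:
  (1·δF/F)² = (1×0.0740)² = 0.00548;  (-1·δA/A)² = (-1×0.0460)² = 0.00212
δP/P = √(0.00759) = 0.0871
P = 6500 Pa, so δP = 0.0871 × 6500 = 566 Pa.

566 Pa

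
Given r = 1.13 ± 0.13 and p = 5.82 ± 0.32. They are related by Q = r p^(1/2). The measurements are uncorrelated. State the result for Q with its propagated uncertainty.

Products/powers → add relative errors in quadrature, weighted by exponent:
  (1·δr/r)² = (1×0.115)² = 0.0132;  (½·δp/p)² = (0.5×0.0550)² = 0.000756
δQ/Q = √(0.0140) = 0.118
Q = 2.73, so δQ = 0.118 × 2.73 = 0.322.

2.73 ± 0.322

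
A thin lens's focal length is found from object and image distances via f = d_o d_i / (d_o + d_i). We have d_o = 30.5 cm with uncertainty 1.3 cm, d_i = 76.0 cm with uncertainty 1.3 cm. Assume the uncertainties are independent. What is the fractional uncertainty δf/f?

0.0308

∂f/∂d_o = (d_i/(d_o+d_i))² = 0.509;  ∂f/∂d_i = (d_o/(d_o+d_i))² = 0.0820
δf = √((∂f/∂d_o · δd_o)² + (∂f/∂d_i · δd_i)²) = √(0.438 + 0.0114) = 0.671 cm
f = 21.8 cm, so δf/f = 0.671/21.8 = 0.0308.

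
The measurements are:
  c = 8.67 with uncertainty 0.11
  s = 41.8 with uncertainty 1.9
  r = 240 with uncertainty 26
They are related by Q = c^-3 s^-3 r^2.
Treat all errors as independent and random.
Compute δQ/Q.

0.259

Products/powers → add relative errors in quadrature, weighted by exponent:
  (-3·δc/c)² = (-3×0.0127)² = 0.00145;  (-3·δs/s)² = (-3×0.0455)² = 0.0186;  (2·δr/r)² = (2×0.108)² = 0.0469
δQ/Q = √(0.0670) = 0.259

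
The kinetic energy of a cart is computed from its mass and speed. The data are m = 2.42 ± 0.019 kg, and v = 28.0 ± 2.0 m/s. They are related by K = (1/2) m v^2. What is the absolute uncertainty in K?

Each factor contributes (exponent × relative error)² to (δK/K)²:
  (1·δm/m)² = (1×0.00785)² = 6.16e-05;  (2·δv/v)² = (2×0.0714)² = 0.0204
δK/K = √(0.0205) = 0.143
K = 949 J, so δK = 0.143 × 949 = 136 J.

136 J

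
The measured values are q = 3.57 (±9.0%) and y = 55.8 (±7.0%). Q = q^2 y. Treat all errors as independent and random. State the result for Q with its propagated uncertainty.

Products/powers → add relative errors in quadrature, weighted by exponent:
  (2·δq/q)² = (2×0.0900)² = 0.0324;  (1·δy/y)² = (1×0.0700)² = 0.00490
δQ/Q = √(0.0373) = 0.193
Q = 711, so δQ = 0.193 × 711 = 137.

711 ± 137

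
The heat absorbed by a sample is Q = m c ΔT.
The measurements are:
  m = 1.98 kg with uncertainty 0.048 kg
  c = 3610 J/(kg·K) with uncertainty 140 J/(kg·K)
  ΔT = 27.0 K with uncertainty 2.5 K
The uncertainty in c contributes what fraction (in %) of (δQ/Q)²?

14.1%

(δQ/Q)² = (1·δm/m)² + (1·δc/c)² + (1·δΔT/ΔT)²
  m term: (1×0.0242)² = 0.000588
  c term: (1×0.0388)² = 0.00150
  ΔT term: (1×0.0926)² = 0.00857
Total = 0.0107. Share from c = 0.00150/0.0107 = 0.141.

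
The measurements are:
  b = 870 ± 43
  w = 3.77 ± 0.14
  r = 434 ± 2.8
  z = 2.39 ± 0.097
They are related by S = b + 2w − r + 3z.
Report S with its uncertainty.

Sums and differences: (δS)² = Σ (cᵢ δxᵢ)².
  (δb)² = 1850;  (2·δw)² = 0.0784;  (δr)² = 7.84;  (3·δz)² = 0.0847
δS = √(1860) = 43.1
S = 451.

451 ± 43.1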